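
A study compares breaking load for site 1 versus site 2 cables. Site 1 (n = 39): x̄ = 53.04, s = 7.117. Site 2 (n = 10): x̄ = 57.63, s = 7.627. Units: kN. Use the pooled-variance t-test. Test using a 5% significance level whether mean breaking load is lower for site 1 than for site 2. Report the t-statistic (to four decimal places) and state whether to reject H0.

t = -1.7942; reject H0

Let group 1 = site 1, group 2 = site 2. H0: μ_1 = μ_2; H1: μ_1 < μ_2 (two-sample pooled-variance t-test, left-tailed).
s_p² = [(39−1)·7.117² + (10−1)·7.627²]/(39+10−2) = 52.0916
t = (53.04 − 57.63)/√[52.0916·(1/39 + 1/10)] = -1.7942
df = n₁ + n₂ − 2 = 47
p-value = P(T ≤ -1.7942) ≈ 0.040
Since p ≈ 0.040 < α = 0.05, reject H0; the evidence is statistically significant.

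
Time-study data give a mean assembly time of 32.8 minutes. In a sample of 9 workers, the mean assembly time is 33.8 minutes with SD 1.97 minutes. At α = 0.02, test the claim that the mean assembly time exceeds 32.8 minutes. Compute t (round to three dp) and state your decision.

H0: μ = 32.8; H1: μ > 32.8 (one-sample t-test, right-tailed).
t = (x̄ − μ₀)/(s/√n) = (33.8 − 32.8)/(1.97/√9) = 1.523
df = n − 1 = 8
p-value = P(T ≥ 1.523) ≈ 0.0831
Since p ≈ 0.0831 > α = 0.02, fail to reject H0; the evidence is not statistically significant.

t = 1.523; fail to reject H0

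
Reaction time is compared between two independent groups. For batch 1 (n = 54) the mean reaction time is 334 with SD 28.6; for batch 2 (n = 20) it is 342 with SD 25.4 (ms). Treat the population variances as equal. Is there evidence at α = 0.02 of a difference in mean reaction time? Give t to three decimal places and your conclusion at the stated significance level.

t = -1.100; fail to reject H0

Let group 1 = batch 1, group 2 = batch 2. H0: μ_1 = μ_2; H1: μ_1 ≠ μ_2 (two-sample pooled-variance t-test, two-sided).
s_p² = [(54−1)·28.6² + (20−1)·25.4²]/(54+20−2) = 772.36
t = (334 − 342)/√[772.36·(1/54 + 1/20)] = -1.100
df = n₁ + n₂ − 2 = 72
Two-sided p-value ≈ 0.275
Since p ≈ 0.275 > α = 0.02, fail to reject H0; the data do not provide sufficient evidence against H0.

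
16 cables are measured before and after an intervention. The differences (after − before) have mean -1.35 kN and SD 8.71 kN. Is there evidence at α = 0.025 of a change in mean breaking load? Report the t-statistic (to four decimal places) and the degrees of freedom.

H0: μ_d = 0; H1: μ_d ≠ 0 (paired t-test on the differences, two-sided).
t = d̄/(s_d/√n) = -1.35/(8.71/√16) = -0.6200
df = n − 1 = 15
Two-sided p-value ≈ 0.545
Since p ≈ 0.545 > α = 0.025, fail to reject H0; the data do not provide sufficient evidence against H0.

t = -0.6200, df = 15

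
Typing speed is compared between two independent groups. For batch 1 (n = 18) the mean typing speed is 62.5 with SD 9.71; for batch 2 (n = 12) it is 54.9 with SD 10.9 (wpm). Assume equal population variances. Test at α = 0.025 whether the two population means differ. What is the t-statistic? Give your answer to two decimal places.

Let group 1 = batch 1, group 2 = batch 2. H0: μ_1 = μ_2; H1: μ_1 ≠ μ_2 (two-sample pooled-variance t-test, two-sided).
s_p² = [(18−1)·9.71² + (12−1)·10.9²]/(18+12−2) = 103.919
t = (62.5 − 54.9)/√[103.919·(1/18 + 1/12)] = 2.00
df = n₁ + n₂ − 2 = 28
Two-sided p-value ≈ 0.055
Since p ≈ 0.055 > α = 0.025, fail to reject H0; the data do not provide sufficient evidence against H0.

2.00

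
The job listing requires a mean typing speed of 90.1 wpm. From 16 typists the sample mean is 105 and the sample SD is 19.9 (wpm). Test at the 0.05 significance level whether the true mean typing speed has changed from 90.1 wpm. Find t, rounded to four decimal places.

2.9950

H0: μ = 90.1; H1: μ ≠ 90.1 (one-sample t-test, two-sided).
t = (x̄ − μ₀)/(s/√n) = (105 − 90.1)/(19.9/√16) = 2.9950
df = n − 1 = 15
Two-sided p-value ≈ 0.009
Since p ≈ 0.009 < α = 0.05, reject H0; the evidence is statistically significant.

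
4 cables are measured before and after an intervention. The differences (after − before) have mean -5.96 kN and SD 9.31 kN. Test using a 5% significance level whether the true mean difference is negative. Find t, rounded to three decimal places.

H0: μ_d = 0; H1: μ_d < 0 (paired t-test on the differences, left-tailed).
t = d̄/(s_d/√n) = -5.96/(9.31/√4) = -1.280
df = n − 1 = 3
p-value = P(T ≤ -1.280) ≈ 0.1452
Since p ≈ 0.1452 > α = 0.05, fail to reject H0; the evidence is not statistically significant.

-1.280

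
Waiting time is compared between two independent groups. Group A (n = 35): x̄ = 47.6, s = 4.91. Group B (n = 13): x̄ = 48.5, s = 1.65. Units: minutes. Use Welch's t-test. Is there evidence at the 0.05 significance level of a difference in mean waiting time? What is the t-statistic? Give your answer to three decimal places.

Let group 1 = group A, group 2 = group B. H0: μ_1 = μ_2; H1: μ_1 ≠ μ_2 (Welch's two-sample t-test, two-sided).
t = (x̄_1 − x̄_2)/√(s_1²/n_1 + s_2²/n_2) = (47.6 − 48.5)/√(4.91²/35 + 1.65²/13) = -0.950
Welch–Satterthwaite df ≈ 45.82
Two-sided p-value ≈ 0.3473
Since p ≈ 0.3473 > α = 0.05, fail to reject H0; the data do not provide sufficient evidence against H0.

-0.950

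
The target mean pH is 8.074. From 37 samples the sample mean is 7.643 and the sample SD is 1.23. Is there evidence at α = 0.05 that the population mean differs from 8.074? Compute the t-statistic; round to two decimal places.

-2.13

H0: μ = 8.074; H1: μ ≠ 8.074 (one-sample t-test, two-sided).
t = (x̄ − μ₀)/(s/√n) = (7.643 − 8.074)/(1.23/√37) = -2.13
df = n − 1 = 36
Two-sided p-value ≈ 0.040
Since p ≈ 0.040 < α = 0.05, reject H0; the data support H1.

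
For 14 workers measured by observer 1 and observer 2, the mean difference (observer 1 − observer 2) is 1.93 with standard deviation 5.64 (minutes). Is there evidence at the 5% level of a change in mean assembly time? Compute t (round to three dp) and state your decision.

H0: μ_d = 0; H1: μ_d ≠ 0 (paired t-test on the differences, two-sided).
t = d̄/(s_d/√n) = 1.93/(5.64/√14) = 1.280
df = n − 1 = 13
Two-sided p-value ≈ 0.2228
Since p ≈ 0.2228 > α = 0.05, fail to reject H0; the data do not provide sufficient evidence against H0.

t = 1.280; fail to reject H0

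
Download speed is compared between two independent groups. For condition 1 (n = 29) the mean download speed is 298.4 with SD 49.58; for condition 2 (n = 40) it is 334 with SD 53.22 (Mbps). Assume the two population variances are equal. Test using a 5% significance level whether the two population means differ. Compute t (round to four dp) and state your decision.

t = -2.8217; reject H0

Let group 1 = condition 1, group 2 = condition 2. H0: μ_1 = μ_2; H1: μ_1 ≠ μ_2 (two-sample pooled-variance t-test, two-sided).
s_p² = [(29−1)·49.58² + (40−1)·53.22²]/(29+40−2) = 2675.99
t = (298.4 − 334)/√[2675.99·(1/29 + 1/40)] = -2.8217
df = n₁ + n₂ − 2 = 67
Two-sided p-value ≈ 0.006
Since p ≈ 0.006 < α = 0.05, reject H0; the evidence is statistically significant.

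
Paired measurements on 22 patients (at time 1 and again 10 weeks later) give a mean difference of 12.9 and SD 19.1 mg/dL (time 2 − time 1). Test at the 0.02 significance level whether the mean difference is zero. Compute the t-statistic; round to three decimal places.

H0: μ_d = 0; H1: μ_d ≠ 0 (paired t-test on the differences, two-sided).
t = d̄/(s_d/√n) = 12.9/(19.1/√22) = 3.168
df = n − 1 = 21
Two-sided p-value ≈ 0.005
Since p ≈ 0.005 < α = 0.02, reject H0; the evidence is statistically significant.

3.168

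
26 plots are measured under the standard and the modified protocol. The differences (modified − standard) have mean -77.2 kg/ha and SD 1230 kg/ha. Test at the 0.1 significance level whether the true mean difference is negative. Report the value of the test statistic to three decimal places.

-0.320

H0: μ_d = 0; H1: μ_d < 0 (paired t-test on the differences, left-tailed).
t = d̄/(s_d/√n) = -77.2/(1230/√26) = -0.320
df = n − 1 = 25
p-value = P(T ≤ -0.320) ≈ 0.3758
Since p ≈ 0.3758 > α = 0.1, fail to reject H0; the evidence is not statistically significant.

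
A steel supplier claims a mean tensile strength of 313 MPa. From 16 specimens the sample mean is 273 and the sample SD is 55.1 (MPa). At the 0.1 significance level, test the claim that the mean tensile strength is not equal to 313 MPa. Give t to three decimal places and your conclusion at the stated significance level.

t = -2.904; reject H0

H0: μ = 313; H1: μ ≠ 313 (one-sample t-test, two-sided).
t = (x̄ − μ₀)/(s/√n) = (273 − 313)/(55.1/√16) = -2.904
df = n − 1 = 15
Two-sided p-value ≈ 0.011
Since p ≈ 0.011 < α = 0.1, reject H0; the evidence is statistically significant.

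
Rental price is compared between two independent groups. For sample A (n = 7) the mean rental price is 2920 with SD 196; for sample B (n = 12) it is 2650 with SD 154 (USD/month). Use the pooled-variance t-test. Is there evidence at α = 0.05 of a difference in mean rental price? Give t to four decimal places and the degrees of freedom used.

Let group 1 = sample A, group 2 = sample B. H0: μ_1 = μ_2; H1: μ_1 ≠ μ_2 (two-sample pooled-variance t-test, two-sided).
s_p² = [(7−1)·196² + (12−1)·154²]/(7+12−2) = 28904.2
t = (2920 − 2650)/√[28904.2·(1/7 + 1/12)] = 3.3392
df = n₁ + n₂ − 2 = 17
Two-sided p-value ≈ 0.0039
Since p ≈ 0.0039 < α = 0.05, reject H0; the data support H1.

t = 3.3392, df = 17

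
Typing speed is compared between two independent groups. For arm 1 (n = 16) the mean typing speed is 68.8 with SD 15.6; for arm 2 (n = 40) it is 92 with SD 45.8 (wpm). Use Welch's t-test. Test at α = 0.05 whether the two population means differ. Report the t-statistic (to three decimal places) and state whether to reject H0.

t = -2.821; reject H0

Let group 1 = arm 1, group 2 = arm 2. H0: μ_1 = μ_2; H1: μ_1 ≠ μ_2 (Welch's two-sample t-test, two-sided).
t = (x̄_1 − x̄_2)/√(s_1²/n_1 + s_2²/n_2) = (68.8 − 92)/√(15.6²/16 + 45.8²/40) = -2.821
Welch–Satterthwaite df ≈ 53.26
Two-sided p-value ≈ 0.0067
Since p ≈ 0.0067 < α = 0.05, reject H0; the evidence is statistically significant.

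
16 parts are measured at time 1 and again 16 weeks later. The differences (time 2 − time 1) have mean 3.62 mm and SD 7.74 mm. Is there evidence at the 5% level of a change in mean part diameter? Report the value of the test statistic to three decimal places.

H0: μ_d = 0; H1: μ_d ≠ 0 (paired t-test on the differences, two-sided).
t = d̄/(s_d/√n) = 3.62/(7.74/√16) = 1.871
df = n − 1 = 15
Two-sided p-value ≈ 0.081
Since p ≈ 0.081 > α = 0.05, fail to reject H0; the data do not provide sufficient evidence against H0.

1.871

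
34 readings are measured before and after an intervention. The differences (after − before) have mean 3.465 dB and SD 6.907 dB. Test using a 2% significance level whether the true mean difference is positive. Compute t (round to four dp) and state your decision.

t = 2.9252; reject H0

H0: μ_d = 0; H1: μ_d > 0 (paired t-test on the differences, right-tailed).
t = d̄/(s_d/√n) = 3.465/(6.907/√34) = 2.9252
df = n − 1 = 33
p-value = P(T ≥ 2.9252) ≈ 0.0031
Since p ≈ 0.0031 < α = 0.02, reject H0; the evidence is statistically significant.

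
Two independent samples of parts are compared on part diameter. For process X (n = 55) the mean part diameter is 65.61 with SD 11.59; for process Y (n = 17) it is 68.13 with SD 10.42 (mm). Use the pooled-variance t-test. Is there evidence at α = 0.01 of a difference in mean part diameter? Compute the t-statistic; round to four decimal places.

-0.8013

Let group 1 = process X, group 2 = process Y. H0: μ_1 = μ_2; H1: μ_1 ≠ μ_2 (two-sample pooled-variance t-test, two-sided).
s_p² = [(55−1)·11.59² + (17−1)·10.42²]/(55+17−2) = 128.442
t = (65.61 − 68.13)/√[128.442·(1/55 + 1/17)] = -0.8013
df = n₁ + n₂ − 2 = 70
Two-sided p-value ≈ 0.4257
Since p ≈ 0.4257 > α = 0.01, fail to reject H0; the data do not provide sufficient evidence against H0.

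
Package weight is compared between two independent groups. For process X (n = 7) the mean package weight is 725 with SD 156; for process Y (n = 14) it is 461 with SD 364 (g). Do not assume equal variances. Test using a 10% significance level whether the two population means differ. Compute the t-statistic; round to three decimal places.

Let group 1 = process X, group 2 = process Y. H0: μ_1 = μ_2; H1: μ_1 ≠ μ_2 (Welch's two-sample t-test, two-sided).
t = (x̄_1 − x̄_2)/√(s_1²/n_1 + s_2²/n_2) = (725 − 461)/√(156²/7 + 364²/14) = 2.321
Welch–Satterthwaite df ≈ 18.81
Two-sided p-value ≈ 0.0317
Since p ≈ 0.0317 < α = 0.1, reject H0; the evidence is statistically significant.

2.321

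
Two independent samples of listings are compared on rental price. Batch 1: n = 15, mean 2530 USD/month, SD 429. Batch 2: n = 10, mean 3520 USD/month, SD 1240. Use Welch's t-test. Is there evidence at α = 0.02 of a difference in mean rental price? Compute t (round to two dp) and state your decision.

t = -2.43; fail to reject H0

Let group 1 = batch 1, group 2 = batch 2. H0: μ_1 = μ_2; H1: μ_1 ≠ μ_2 (Welch's two-sample t-test, two-sided).
t = (x̄_1 − x̄_2)/√(s_1²/n_1 + s_2²/n_2) = (2530 − 3520)/√(429²/15 + 1240²/10) = -2.43
Welch–Satterthwaite df ≈ 10.45
Two-sided p-value ≈ 0.0345
Since p ≈ 0.0345 > α = 0.02, fail to reject H0; the data do not provide sufficient evidence against H0.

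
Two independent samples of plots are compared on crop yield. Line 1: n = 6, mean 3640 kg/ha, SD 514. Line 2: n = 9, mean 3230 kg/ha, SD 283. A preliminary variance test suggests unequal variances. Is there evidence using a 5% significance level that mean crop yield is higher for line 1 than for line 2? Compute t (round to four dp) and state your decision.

Let group 1 = line 1, group 2 = line 2. H0: μ_1 = μ_2; H1: μ_1 > μ_2 (Welch's two-sample t-test, right-tailed).
t = (x̄_1 − x̄_2)/√(s_1²/n_1 + s_2²/n_2) = (3640 − 3230)/√(514²/6 + 283²/9) = 1.7821
Welch–Satterthwaite df ≈ 7.05
p-value = P(T ≥ 1.7821) ≈ 0.0588
Since p ≈ 0.0588 > α = 0.05, fail to reject H0; the data do not provide sufficient evidence against H0.

t = 1.7821; fail to reject H0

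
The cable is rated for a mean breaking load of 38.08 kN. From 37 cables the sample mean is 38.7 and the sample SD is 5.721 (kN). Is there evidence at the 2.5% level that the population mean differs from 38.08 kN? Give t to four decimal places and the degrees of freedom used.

t = 0.6592, df = 36

H0: μ = 38.08; H1: μ ≠ 38.08 (one-sample t-test, two-sided).
t = (x̄ − μ₀)/(s/√n) = (38.7 − 38.08)/(5.721/√37) = 0.6592
df = n − 1 = 36
Two-sided p-value ≈ 0.514
Since p ≈ 0.514 > α = 0.025, fail to reject H0; the data do not provide sufficient evidence against H0.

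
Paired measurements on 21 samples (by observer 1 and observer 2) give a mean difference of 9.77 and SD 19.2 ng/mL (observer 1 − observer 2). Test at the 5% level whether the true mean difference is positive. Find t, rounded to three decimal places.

2.332

H0: μ_d = 0; H1: μ_d > 0 (paired t-test on the differences, right-tailed).
t = d̄/(s_d/√n) = 9.77/(19.2/√21) = 2.332
df = n − 1 = 20
p-value = P(T ≥ 2.332) ≈ 0.015
Since p ≈ 0.015 < α = 0.05, reject H0; the data support H1.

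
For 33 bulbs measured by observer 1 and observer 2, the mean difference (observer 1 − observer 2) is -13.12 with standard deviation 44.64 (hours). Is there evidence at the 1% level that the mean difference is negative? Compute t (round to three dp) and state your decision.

t = -1.688; fail to reject H0

H0: μ_d = 0; H1: μ_d < 0 (paired t-test on the differences, left-tailed).
t = d̄/(s_d/√n) = -13.12/(44.64/√33) = -1.688
df = n − 1 = 32
p-value = P(T ≤ -1.688) ≈ 0.0505
Since p ≈ 0.0505 > α = 0.01, fail to reject H0; the evidence is not statistically significant.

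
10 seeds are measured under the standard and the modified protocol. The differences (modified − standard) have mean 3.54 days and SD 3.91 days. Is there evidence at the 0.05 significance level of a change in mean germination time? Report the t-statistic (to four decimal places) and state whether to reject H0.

H0: μ_d = 0; H1: μ_d ≠ 0 (paired t-test on the differences, two-sided).
t = d̄/(s_d/√n) = 3.54/(3.91/√10) = 2.8630
df = n − 1 = 9
Two-sided p-value ≈ 0.019
Since p ≈ 0.019 < α = 0.05, reject H0; the evidence is statistically significant.

t = 2.8630; reject H0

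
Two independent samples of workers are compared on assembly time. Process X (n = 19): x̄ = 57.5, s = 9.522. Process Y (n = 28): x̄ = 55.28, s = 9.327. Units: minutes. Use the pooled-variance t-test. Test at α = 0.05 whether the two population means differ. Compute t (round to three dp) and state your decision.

Let group 1 = process X, group 2 = process Y. H0: μ_1 = μ_2; H1: μ_1 ≠ μ_2 (two-sample pooled-variance t-test, two-sided).
s_p² = [(19−1)·9.522² + (28−1)·9.327²]/(19+28−2) = 88.4632
t = (57.5 − 55.28)/√[88.4632·(1/19 + 1/28)] = 0.794
df = n₁ + n₂ − 2 = 45
Two-sided p-value ≈ 0.431
Since p ≈ 0.431 > α = 0.05, fail to reject H0; the evidence is not statistically significant.

t = 0.794; fail to reject H0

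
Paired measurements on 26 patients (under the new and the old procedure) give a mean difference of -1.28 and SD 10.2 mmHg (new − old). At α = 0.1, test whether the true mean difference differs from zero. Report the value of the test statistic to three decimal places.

-0.640

H0: μ_d = 0; H1: μ_d ≠ 0 (paired t-test on the differences, two-sided).
t = d̄/(s_d/√n) = -1.28/(10.2/√26) = -0.640
df = n − 1 = 25
Two-sided p-value ≈ 0.528
Since p ≈ 0.528 > α = 0.1, fail to reject H0; the data do not provide sufficient evidence against H0.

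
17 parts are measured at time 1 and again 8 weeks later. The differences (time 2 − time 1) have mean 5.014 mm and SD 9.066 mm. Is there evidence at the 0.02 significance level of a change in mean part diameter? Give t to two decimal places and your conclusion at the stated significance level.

t = 2.28; fail to reject H0

H0: μ_d = 0; H1: μ_d ≠ 0 (paired t-test on the differences, two-sided).
t = d̄/(s_d/√n) = 5.014/(9.066/√17) = 2.28
df = n − 1 = 16
Two-sided p-value ≈ 0.0366
Since p ≈ 0.0366 > α = 0.02, fail to reject H0; the data do not provide sufficient evidence against H0.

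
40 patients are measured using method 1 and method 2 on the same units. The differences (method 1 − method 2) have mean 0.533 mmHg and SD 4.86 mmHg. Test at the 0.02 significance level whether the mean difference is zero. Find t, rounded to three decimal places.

H0: μ_d = 0; H1: μ_d ≠ 0 (paired t-test on the differences, two-sided).
t = d̄/(s_d/√n) = 0.533/(4.86/√40) = 0.694
df = n − 1 = 39
Two-sided p-value ≈ 0.492
Since p ≈ 0.492 > α = 0.02, fail to reject H0; the data do not provide sufficient evidence against H0.

0.694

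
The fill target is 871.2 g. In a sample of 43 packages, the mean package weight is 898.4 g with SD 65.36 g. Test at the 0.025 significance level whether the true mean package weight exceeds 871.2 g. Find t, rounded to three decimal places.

H0: μ = 871.2; H1: μ > 871.2 (one-sample t-test, right-tailed).
t = (x̄ − μ₀)/(s/√n) = (898.4 − 871.2)/(65.36/√43) = 2.729
df = n − 1 = 42
p-value = P(T ≥ 2.729) ≈ 0.0046
Since p ≈ 0.0046 < α = 0.025, reject H0; the evidence is statistically significant.

2.729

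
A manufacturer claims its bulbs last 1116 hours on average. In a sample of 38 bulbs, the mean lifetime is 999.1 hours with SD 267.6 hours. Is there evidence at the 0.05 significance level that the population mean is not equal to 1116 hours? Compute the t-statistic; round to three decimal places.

H0: μ = 1116; H1: μ ≠ 1116 (one-sample t-test, two-sided).
t = (x̄ − μ₀)/(s/√n) = (999.1 − 1116)/(267.6/√38) = -2.693
df = n − 1 = 37
Two-sided p-value ≈ 0.011
Since p ≈ 0.011 < α = 0.05, reject H0; the evidence is statistically significant.

-2.693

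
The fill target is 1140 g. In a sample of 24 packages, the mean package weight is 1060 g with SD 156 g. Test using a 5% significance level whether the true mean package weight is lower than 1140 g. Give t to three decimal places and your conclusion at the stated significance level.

H0: μ = 1140; H1: μ < 1140 (one-sample t-test, left-tailed).
t = (x̄ − μ₀)/(s/√n) = (1060 − 1140)/(156/√24) = -2.512
df = n − 1 = 23
p-value = P(T ≤ -2.512) ≈ 0.010
Since p ≈ 0.010 < α = 0.05, reject H0; the evidence is statistically significant.

t = -2.512; reject H0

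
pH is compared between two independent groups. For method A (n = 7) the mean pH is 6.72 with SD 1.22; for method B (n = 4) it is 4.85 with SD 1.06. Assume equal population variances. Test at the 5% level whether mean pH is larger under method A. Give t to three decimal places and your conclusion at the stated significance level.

Let group 1 = method A, group 2 = method B. H0: μ_1 = μ_2; H1: μ_1 > μ_2 (two-sample pooled-variance t-test, right-tailed).
s_p² = [(7−1)·1.22² + (4−1)·1.06²]/(7+4−2) = 1.3668
t = (6.72 − 4.85)/√[1.3668·(1/7 + 1/4)] = 2.552
df = n₁ + n₂ − 2 = 9
p-value = P(T ≥ 2.552) ≈ 0.016
Since p ≈ 0.016 < α = 0.05, reject H0; the data support H1.

t = 2.552; reject H0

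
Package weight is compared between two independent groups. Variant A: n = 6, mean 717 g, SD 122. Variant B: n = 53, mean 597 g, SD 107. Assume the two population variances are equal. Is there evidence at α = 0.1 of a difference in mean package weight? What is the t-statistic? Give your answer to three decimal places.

2.570

Let group 1 = variant A, group 2 = variant B. H0: μ_1 = μ_2; H1: μ_1 ≠ μ_2 (two-sample pooled-variance t-test, two-sided).
s_p² = [(6−1)·122² + (53−1)·107²]/(6+53−2) = 11750.3
t = (717 − 597)/√[11750.3·(1/6 + 1/53)] = 2.570
df = n₁ + n₂ − 2 = 57
Two-sided p-value ≈ 0.013
Since p ≈ 0.013 < α = 0.1, reject H0; the data support H1.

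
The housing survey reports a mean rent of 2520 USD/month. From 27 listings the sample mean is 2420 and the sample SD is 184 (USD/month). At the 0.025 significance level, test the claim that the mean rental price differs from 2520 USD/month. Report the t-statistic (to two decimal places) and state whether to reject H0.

H0: μ = 2520; H1: μ ≠ 2520 (one-sample t-test, two-sided).
t = (x̄ − μ₀)/(s/√n) = (2420 − 2520)/(184/√27) = -2.82
df = n − 1 = 26
Two-sided p-value ≈ 0.0090
Since p ≈ 0.0090 < α = 0.025, reject H0; the evidence is statistically significant.

t = -2.82; reject H0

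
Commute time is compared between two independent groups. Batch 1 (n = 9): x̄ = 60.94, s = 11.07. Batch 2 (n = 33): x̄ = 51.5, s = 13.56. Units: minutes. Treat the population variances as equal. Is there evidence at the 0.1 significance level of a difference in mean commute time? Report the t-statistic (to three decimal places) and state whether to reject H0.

t = 1.916; reject H0

Let group 1 = batch 1, group 2 = batch 2. H0: μ_1 = μ_2; H1: μ_1 ≠ μ_2 (two-sample pooled-variance t-test, two-sided).
s_p² = [(9−1)·11.07² + (33−1)·13.56²]/(9+33−2) = 171.608
t = (60.94 − 51.5)/√[171.608·(1/9 + 1/33)] = 1.916
df = n₁ + n₂ − 2 = 40
Two-sided p-value ≈ 0.062
Since p ≈ 0.062 < α = 0.1, reject H0; the data support H1.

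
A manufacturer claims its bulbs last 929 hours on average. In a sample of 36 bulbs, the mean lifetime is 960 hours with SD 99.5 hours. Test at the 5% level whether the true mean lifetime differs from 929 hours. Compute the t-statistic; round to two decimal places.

1.87

H0: μ = 929; H1: μ ≠ 929 (one-sample t-test, two-sided).
t = (x̄ − μ₀)/(s/√n) = (960 − 929)/(99.5/√36) = 1.87
df = n − 1 = 35
Two-sided p-value ≈ 0.070
Since p ≈ 0.070 > α = 0.05, fail to reject H0; the data do not provide sufficient evidence against H0.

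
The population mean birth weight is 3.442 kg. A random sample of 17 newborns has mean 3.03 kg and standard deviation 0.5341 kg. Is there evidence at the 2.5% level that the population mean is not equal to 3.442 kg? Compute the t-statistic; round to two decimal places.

H0: μ = 3.442; H1: μ ≠ 3.442 (one-sample t-test, two-sided).
t = (x̄ − μ₀)/(s/√n) = (3.03 − 3.442)/(0.5341/√17) = -3.18
df = n − 1 = 16
Two-sided p-value ≈ 0.0058
Since p ≈ 0.0058 < α = 0.025, reject H0; the evidence is statistically significant.

-3.18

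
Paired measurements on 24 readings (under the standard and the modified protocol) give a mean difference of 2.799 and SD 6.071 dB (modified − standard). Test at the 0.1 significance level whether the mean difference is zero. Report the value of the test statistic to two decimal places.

H0: μ_d = 0; H1: μ_d ≠ 0 (paired t-test on the differences, two-sided).
t = d̄/(s_d/√n) = 2.799/(6.071/√24) = 2.26
df = n − 1 = 23
Two-sided p-value ≈ 0.034
Since p ≈ 0.034 < α = 0.1, reject H0; the evidence is statistically significant.

2.26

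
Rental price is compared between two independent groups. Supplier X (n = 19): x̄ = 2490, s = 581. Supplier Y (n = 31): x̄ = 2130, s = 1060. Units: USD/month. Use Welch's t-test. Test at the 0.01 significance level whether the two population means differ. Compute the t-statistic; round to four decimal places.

Let group 1 = supplier X, group 2 = supplier Y. H0: μ_1 = μ_2; H1: μ_1 ≠ μ_2 (Welch's two-sample t-test, two-sided).
t = (x̄_1 − x̄_2)/√(s_1²/n_1 + s_2²/n_2) = (2490 − 2130)/√(581²/19 + 1060²/31) = 1.5490
Welch–Satterthwaite df ≈ 47.57
Two-sided p-value ≈ 0.1280
Since p ≈ 0.1280 > α = 0.01, fail to reject H0; the data do not provide sufficient evidence against H0.

1.5490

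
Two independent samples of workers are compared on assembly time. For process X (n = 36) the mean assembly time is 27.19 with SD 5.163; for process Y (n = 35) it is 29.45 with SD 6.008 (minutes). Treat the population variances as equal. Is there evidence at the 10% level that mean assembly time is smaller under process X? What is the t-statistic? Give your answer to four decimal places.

Let group 1 = process X, group 2 = process Y. H0: μ_1 = μ_2; H1: μ_1 < μ_2 (two-sample pooled-variance t-test, left-tailed).
s_p² = [(36−1)·5.163² + (35−1)·6.008²]/(36+35−2) = 31.3079
t = (27.19 − 29.45)/√[31.3079·(1/36 + 1/35)] = -1.7015
df = n₁ + n₂ − 2 = 69
p-value = P(T ≤ -1.7015) ≈ 0.047
Since p ≈ 0.047 < α = 0.1, reject H0; the evidence is statistically significant.

-1.7015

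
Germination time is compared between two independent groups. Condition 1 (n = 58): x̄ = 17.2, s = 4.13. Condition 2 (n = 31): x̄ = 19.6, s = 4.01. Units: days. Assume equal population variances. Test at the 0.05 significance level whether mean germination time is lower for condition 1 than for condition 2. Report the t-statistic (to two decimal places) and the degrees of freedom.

Let group 1 = condition 1, group 2 = condition 2. H0: μ_1 = μ_2; H1: μ_1 < μ_2 (two-sample pooled-variance t-test, left-tailed).
s_p² = [(58−1)·4.13² + (31−1)·4.01²]/(58+31−2) = 16.7201
t = (17.2 − 19.6)/√[16.7201·(1/58 + 1/31)] = -2.64
df = n₁ + n₂ − 2 = 87
p-value = P(T ≤ -2.64) ≈ 0.005
Since p ≈ 0.005 < α = 0.05, reject H0; the data support H1.

t = -2.64, df = 87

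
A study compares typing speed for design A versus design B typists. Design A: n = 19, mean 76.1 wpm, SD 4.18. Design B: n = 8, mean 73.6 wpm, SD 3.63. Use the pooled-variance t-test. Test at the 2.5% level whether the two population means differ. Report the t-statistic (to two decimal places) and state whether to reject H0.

t = 1.47; fail to reject H0

Let group 1 = design A, group 2 = design B. H0: μ_1 = μ_2; H1: μ_1 ≠ μ_2 (two-sample pooled-variance t-test, two-sided).
s_p² = [(19−1)·4.18² + (8−1)·3.63²]/(19+8−2) = 16.2697
t = (76.1 − 73.6)/√[16.2697·(1/19 + 1/8)] = 1.47
df = n₁ + n₂ − 2 = 25
Two-sided p-value ≈ 0.154
Since p ≈ 0.154 > α = 0.025, fail to reject H0; the evidence is not statistically significant.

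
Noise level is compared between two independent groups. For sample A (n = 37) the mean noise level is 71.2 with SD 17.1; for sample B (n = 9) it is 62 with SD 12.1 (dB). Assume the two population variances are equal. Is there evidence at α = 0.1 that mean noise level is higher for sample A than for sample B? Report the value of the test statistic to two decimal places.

1.52

Let group 1 = sample A, group 2 = sample B. H0: μ_1 = μ_2; H1: μ_1 > μ_2 (two-sample pooled-variance t-test, right-tailed).
s_p² = [(37−1)·17.1² + (9−1)·12.1²]/(37+9−2) = 265.865
t = (71.2 − 62)/√[265.865·(1/37 + 1/9)] = 1.52
df = n₁ + n₂ − 2 = 44
p-value = P(T ≥ 1.52) ≈ 0.0681
Since p ≈ 0.0681 < α = 0.1, reject H0; the data support H1.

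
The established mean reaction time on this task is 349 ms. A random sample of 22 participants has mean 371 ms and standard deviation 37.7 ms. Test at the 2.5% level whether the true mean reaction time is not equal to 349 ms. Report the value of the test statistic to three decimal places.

H0: μ = 349; H1: μ ≠ 349 (one-sample t-test, two-sided).
t = (x̄ − μ₀)/(s/√n) = (371 − 349)/(37.7/√22) = 2.737
df = n − 1 = 21
Two-sided p-value ≈ 0.0123
Since p ≈ 0.0123 < α = 0.025, reject H0; the data support H1.

2.737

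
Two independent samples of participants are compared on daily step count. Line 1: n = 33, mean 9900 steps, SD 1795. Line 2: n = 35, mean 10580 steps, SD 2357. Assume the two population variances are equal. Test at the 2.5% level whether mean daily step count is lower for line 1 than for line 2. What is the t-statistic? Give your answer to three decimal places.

-1.332

Let group 1 = line 1, group 2 = line 2. H0: μ_1 = μ_2; H1: μ_1 < μ_2 (two-sample pooled-variance t-test, left-tailed).
s_p² = [(33−1)·1795² + (35−1)·2357²]/(33+35−2) = 4424090
t = (9900 − 10580)/√[4424090·(1/33 + 1/35)] = -1.332
df = n₁ + n₂ − 2 = 66
p-value = P(T ≤ -1.332) ≈ 0.0937
Since p ≈ 0.0937 > α = 0.025, fail to reject H0; the data do not provide sufficient evidence against H0.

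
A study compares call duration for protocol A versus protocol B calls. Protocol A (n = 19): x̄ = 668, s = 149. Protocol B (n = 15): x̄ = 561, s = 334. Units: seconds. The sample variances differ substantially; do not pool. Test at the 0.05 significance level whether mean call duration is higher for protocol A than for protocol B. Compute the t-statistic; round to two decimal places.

1.15

Let group 1 = protocol A, group 2 = protocol B. H0: μ_1 = μ_2; H1: μ_1 > μ_2 (Welch's two-sample t-test, right-tailed).
t = (x̄_1 − x̄_2)/√(s_1²/n_1 + s_2²/n_2) = (668 − 561)/√(149²/19 + 334²/15) = 1.15
Welch–Satterthwaite df ≈ 18.39
p-value = P(T ≥ 1.15) ≈ 0.132
Since p ≈ 0.132 > α = 0.05, fail to reject H0; the data do not provide sufficient evidence against H0.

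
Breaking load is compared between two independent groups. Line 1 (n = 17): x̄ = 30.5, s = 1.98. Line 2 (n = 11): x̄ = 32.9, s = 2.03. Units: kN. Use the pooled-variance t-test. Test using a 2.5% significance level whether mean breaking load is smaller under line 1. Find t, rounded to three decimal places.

-3.102

Let group 1 = line 1, group 2 = line 2. H0: μ_1 = μ_2; H1: μ_1 < μ_2 (two-sample pooled-variance t-test, left-tailed).
s_p² = [(17−1)·1.98² + (11−1)·2.03²]/(17+11−2) = 3.99752
t = (30.5 − 32.9)/√[3.99752·(1/17 + 1/11)] = -3.102
df = n₁ + n₂ − 2 = 26
p-value = P(T ≤ -3.102) ≈ 0.002
Since p ≈ 0.002 < α = 0.025, reject H0; the data support H1.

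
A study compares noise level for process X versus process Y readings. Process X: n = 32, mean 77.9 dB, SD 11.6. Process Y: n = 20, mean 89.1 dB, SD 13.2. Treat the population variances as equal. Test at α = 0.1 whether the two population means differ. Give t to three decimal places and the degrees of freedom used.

t = -3.212, df = 50

Let group 1 = process X, group 2 = process Y. H0: μ_1 = μ_2; H1: μ_1 ≠ μ_2 (two-sample pooled-variance t-test, two-sided).
s_p² = [(32−1)·11.6² + (20−1)·13.2²]/(32+20−2) = 149.638
t = (77.9 − 89.1)/√[149.638·(1/32 + 1/20)] = -3.212
df = n₁ + n₂ − 2 = 50
Two-sided p-value ≈ 0.002
Since p ≈ 0.002 < α = 0.1, reject H0; the evidence is statistically significant.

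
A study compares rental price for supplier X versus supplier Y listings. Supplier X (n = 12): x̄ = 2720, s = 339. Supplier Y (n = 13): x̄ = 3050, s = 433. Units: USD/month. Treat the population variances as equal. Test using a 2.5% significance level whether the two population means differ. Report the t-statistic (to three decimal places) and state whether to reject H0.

Let group 1 = supplier X, group 2 = supplier Y. H0: μ_1 = μ_2; H1: μ_1 ≠ μ_2 (two-sample pooled-variance t-test, two-sided).
s_p² = [(12−1)·339² + (13−1)·433²]/(12+13−2) = 152783
t = (2720 − 3050)/√[152783·(1/12 + 1/13)] = -2.109
df = n₁ + n₂ − 2 = 23
Two-sided p-value ≈ 0.046
Since p ≈ 0.046 > α = 0.025, fail to reject H0; the data do not provide sufficient evidence against H0.

t = -2.109; fail to reject H0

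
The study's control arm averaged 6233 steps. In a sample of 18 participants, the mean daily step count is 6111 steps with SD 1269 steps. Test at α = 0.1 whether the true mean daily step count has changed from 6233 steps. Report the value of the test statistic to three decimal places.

-0.408

H0: μ = 6233; H1: μ ≠ 6233 (one-sample t-test, two-sided).
t = (x̄ − μ₀)/(s/√n) = (6111 − 6233)/(1269/√18) = -0.408
df = n − 1 = 17
Two-sided p-value ≈ 0.6885
Since p ≈ 0.6885 > α = 0.1, fail to reject H0; the evidence is not statistically significant.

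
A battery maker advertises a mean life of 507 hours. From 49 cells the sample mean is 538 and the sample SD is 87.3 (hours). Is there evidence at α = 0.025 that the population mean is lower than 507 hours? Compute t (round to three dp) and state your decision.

t = 2.486; fail to reject H0

H0: μ = 507; H1: μ < 507 (one-sample t-test, left-tailed).
t = (x̄ − μ₀)/(s/√n) = (538 − 507)/(87.3/√49) = 2.486
df = n − 1 = 48
p-value = P(T ≤ 2.486) ≈ 0.992
Since p ≈ 0.992 > α = 0.025, fail to reject H0; the evidence is not statistically significant.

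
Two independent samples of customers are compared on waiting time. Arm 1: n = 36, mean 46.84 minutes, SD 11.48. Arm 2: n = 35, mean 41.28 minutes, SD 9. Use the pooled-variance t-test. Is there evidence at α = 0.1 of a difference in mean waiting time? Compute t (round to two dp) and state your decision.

t = 2.27; reject H0

Let group 1 = arm 1, group 2 = arm 2. H0: μ_1 = μ_2; H1: μ_1 ≠ μ_2 (two-sample pooled-variance t-test, two-sided).
s_p² = [(36−1)·11.48² + (35−1)·9²]/(36+35−2) = 106.763
t = (46.84 − 41.28)/√[106.763·(1/36 + 1/35)] = 2.27
df = n₁ + n₂ − 2 = 69
Two-sided p-value ≈ 0.027
Since p ≈ 0.027 < α = 0.1, reject H0; the evidence is statistically significant.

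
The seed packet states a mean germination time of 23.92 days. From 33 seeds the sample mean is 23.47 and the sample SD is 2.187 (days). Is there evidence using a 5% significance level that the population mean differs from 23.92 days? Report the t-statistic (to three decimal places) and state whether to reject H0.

t = -1.182; fail to reject H0

H0: μ = 23.92; H1: μ ≠ 23.92 (one-sample t-test, two-sided).
t = (x̄ − μ₀)/(s/√n) = (23.47 − 23.92)/(2.187/√33) = -1.182
df = n − 1 = 32
Two-sided p-value ≈ 0.246
Since p ≈ 0.246 > α = 0.05, fail to reject H0; the evidence is not statistically significant.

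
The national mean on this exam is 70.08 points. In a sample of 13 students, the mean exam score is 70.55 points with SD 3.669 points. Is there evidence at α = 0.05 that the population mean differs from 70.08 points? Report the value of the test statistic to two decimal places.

H0: μ = 70.08; H1: μ ≠ 70.08 (one-sample t-test, two-sided).
t = (x̄ − μ₀)/(s/√n) = (70.55 − 70.08)/(3.669/√13) = 0.46
df = n − 1 = 12
Two-sided p-value ≈ 0.652
Since p ≈ 0.652 > α = 0.05, fail to reject H0; the evidence is not statistically significant.

0.46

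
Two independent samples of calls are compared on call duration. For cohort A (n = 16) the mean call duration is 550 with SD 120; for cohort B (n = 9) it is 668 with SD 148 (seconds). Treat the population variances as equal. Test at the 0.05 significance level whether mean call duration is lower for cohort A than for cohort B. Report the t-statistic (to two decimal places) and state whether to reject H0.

t = -2.17; reject H0

Let group 1 = cohort A, group 2 = cohort B. H0: μ_1 = μ_2; H1: μ_1 < μ_2 (two-sample pooled-variance t-test, left-tailed).
s_p² = [(16−1)·120² + (9−1)·148²]/(16+9−2) = 17010.1
t = (550 − 668)/√[17010.1·(1/16 + 1/9)] = -2.17
df = n₁ + n₂ − 2 = 23
p-value = P(T ≤ -2.17) ≈ 0.0202
Since p ≈ 0.0202 < α = 0.05, reject H0; the evidence is statistically significant.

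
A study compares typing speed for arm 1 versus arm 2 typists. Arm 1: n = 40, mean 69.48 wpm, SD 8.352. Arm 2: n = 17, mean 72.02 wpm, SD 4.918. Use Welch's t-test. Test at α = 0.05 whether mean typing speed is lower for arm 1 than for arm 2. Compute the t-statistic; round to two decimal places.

-1.43

Let group 1 = arm 1, group 2 = arm 2. H0: μ_1 = μ_2; H1: μ_1 < μ_2 (Welch's two-sample t-test, left-tailed).
t = (x̄_1 − x̄_2)/√(s_1²/n_1 + s_2²/n_2) = (69.48 − 72.02)/√(8.352²/40 + 4.918²/17) = -1.43
Welch–Satterthwaite df ≈ 49.04
p-value = P(T ≤ -1.43) ≈ 0.0799
Since p ≈ 0.0799 > α = 0.05, fail to reject H0; the data do not provide sufficient evidence against H0.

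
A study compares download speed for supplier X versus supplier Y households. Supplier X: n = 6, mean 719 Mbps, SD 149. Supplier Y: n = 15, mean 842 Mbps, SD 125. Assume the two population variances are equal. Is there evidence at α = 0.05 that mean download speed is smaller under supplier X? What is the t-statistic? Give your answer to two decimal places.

-1.93

Let group 1 = supplier X, group 2 = supplier Y. H0: μ_1 = μ_2; H1: μ_1 < μ_2 (two-sample pooled-variance t-test, left-tailed).
s_p² = [(6−1)·149² + (15−1)·125²]/(6+15−2) = 17355.5
t = (719 − 842)/√[17355.5·(1/6 + 1/15)] = -1.93
df = n₁ + n₂ − 2 = 19
p-value = P(T ≤ -1.93) ≈ 0.034
Since p ≈ 0.034 < α = 0.05, reject H0; the evidence is statistically significant.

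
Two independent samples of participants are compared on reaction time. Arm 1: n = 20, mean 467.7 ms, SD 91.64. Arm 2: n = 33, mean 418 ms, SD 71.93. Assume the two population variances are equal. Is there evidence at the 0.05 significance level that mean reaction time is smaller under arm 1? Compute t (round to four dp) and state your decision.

Let group 1 = arm 1, group 2 = arm 2. H0: μ_1 = μ_2; H1: μ_1 < μ_2 (two-sample pooled-variance t-test, left-tailed).
s_p² = [(20−1)·91.64² + (33−1)·71.93²]/(20+33−2) = 6375.01
t = (467.7 − 418)/√[6375.01·(1/20 + 1/33)] = 2.1966
df = n₁ + n₂ − 2 = 51
p-value = P(T ≤ 2.1966) ≈ 0.9837
Since p ≈ 0.9837 > α = 0.05, fail to reject H0; the data do not provide sufficient evidence against H0.

t = 2.1966; fail to reject H0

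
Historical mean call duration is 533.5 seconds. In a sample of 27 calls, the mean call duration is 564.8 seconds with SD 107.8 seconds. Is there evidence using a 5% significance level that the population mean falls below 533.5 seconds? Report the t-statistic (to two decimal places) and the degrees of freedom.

t = 1.51, df = 26

H0: μ = 533.5; H1: μ < 533.5 (one-sample t-test, left-tailed).
t = (x̄ − μ₀)/(s/√n) = (564.8 − 533.5)/(107.8/√27) = 1.51
df = n − 1 = 26
p-value = P(T ≤ 1.51) ≈ 0.9283
Since p ≈ 0.9283 > α = 0.05, fail to reject H0; the evidence is not statistically significant.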